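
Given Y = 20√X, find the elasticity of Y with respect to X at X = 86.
Elasticity = 1/2

Elasticity = (dY/dX) · (X/Y)

dY/dX = 10/√X
At X = 86: dY/dX = 5·√86/43, Y = 20·√86

Elasticity = (5·√86/43) · (86 / (20·√86)) = 1/2

Interpretation: for a small percentage change in X, the percentage change in Y is approximately 0.50 times as large.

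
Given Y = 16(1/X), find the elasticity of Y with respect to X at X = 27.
Elasticity = -1

Elasticity = (dY/dX) · (X/Y)

dY/dX = -16/X²
At X = 27: dY/dX = -16/729, Y = 16/27

Elasticity = (-16/729) · (27 / (16/27)) = -1

Interpretation: for a small percentage change in X, the percentage change in Y is approximately -1.00 times as large.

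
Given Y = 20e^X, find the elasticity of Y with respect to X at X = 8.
Elasticity = 8

Elasticity = (dY/dX) · (X/Y)

dY/dX = 20·e^X
At X = 8: dY/dX = 20·e^8, Y = 20·e^8

Elasticity = (20·e^8) · (8 / (20·e^8)) = 8

Interpretation: for a small percentage change in X, the percentage change in Y is approximately 8.00 times as large.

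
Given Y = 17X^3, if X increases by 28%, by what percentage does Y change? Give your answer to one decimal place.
109.7%

For Y = 17X^3:
If X → X(1 + 0.28)
Then Y → Y · (1 + 0.28)^3
     ≈ Y · 2.0972

Percentage change = ((1 + 0.28)^3 − 1) × 100% ≈ 109.7%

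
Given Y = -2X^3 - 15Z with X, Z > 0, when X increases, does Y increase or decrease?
Y decreases

Taking the partial derivative:
∂Y/∂X = -6X^2

∂Y/∂X = -6X^2 < 0 (assuming positive values)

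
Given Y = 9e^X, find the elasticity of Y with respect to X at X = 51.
Elasticity = 51

Elasticity = (dY/dX) · (X/Y)

dY/dX = 9·e^X
At X = 51: dY/dX = 9·e^51, Y = 9·e^51

Elasticity = (9·e^51) · (51 / (9·e^51)) = 51

Interpretation: for a small percentage change in X, the percentage change in Y is approximately 51.00 times as large.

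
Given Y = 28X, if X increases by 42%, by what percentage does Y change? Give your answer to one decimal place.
42.0%

For Y = 28X:
If X → X(1 + 0.42)
Then Y → Y · (1 + 0.42)^1
     = Y · 1.4200

Percentage change = ((1 + 0.42)^1 − 1) × 100% = 42.0%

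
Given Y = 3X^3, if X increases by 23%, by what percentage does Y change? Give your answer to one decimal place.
86.1%

For Y = 3X^3:
If X → X(1 + 0.23)
Then Y → Y · (1 + 0.23)^3
     ≈ Y · 1.8609

Percentage change = ((1 + 0.23)^3 − 1) × 100% ≈ 86.1%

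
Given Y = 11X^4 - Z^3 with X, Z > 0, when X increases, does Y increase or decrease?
Y increases

Taking the partial derivative:
∂Y/∂X = 44X^3

∂Y/∂X = 44X^3 > 0 (assuming positive values)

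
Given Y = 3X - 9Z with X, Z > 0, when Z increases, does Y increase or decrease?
Y decreases

Taking the partial derivative:
∂Y/∂Z = -9

∂Y/∂Z = -9 < 0 (assuming positive values)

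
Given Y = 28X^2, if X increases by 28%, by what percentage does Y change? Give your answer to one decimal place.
63.8%

For Y = 28X^2:
If X → X(1 + 0.28)
Then Y → Y · (1 + 0.28)^2
     = Y · 1.6384

Percentage change = ((1 + 0.28)^2 − 1) × 100% ≈ 63.8%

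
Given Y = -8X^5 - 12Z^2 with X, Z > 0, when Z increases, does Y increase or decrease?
Y decreases

Taking the partial derivative:
∂Y/∂Z = -24Z

∂Y/∂Z = -24Z < 0 (assuming positive values)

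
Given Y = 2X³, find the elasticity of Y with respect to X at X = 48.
Elasticity = 3

Elasticity = (dY/dX) · (X/Y)

dY/dX = 6·X²
At X = 48: dY/dX = 13824, Y = 221184

Elasticity = 13824 · (48 / 221184) = 3

Interpretation: for a small percentage change in X, the percentage change in Y is approximately 3.00 times as large.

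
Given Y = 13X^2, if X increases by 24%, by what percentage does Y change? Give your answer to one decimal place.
53.8%

For Y = 13X^2:
If X → X(1 + 0.24)
Then Y → Y · (1 + 0.24)^2
     = Y · 1.5376

Percentage change = ((1 + 0.24)^2 − 1) × 100% ≈ 53.8%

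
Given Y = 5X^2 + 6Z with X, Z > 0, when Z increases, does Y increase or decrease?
Y increases

Taking the partial derivative:
∂Y/∂Z = 6

∂Y/∂Z = 6 > 0 (assuming positive values)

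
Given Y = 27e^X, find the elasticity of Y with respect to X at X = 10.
Elasticity = 10

Elasticity = (dY/dX) · (X/Y)

dY/dX = 27·e^X
At X = 10: dY/dX = 27·e^10, Y = 27·e^10

Elasticity = (27·e^10) · (10 / (27·e^10)) = 10

Interpretation: for a small percentage change in X, the percentage change in Y is approximately 10.00 times as large.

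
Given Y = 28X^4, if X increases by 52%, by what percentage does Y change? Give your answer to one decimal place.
433.8%

For Y = 28X^4:
If X → X(1 + 0.52)
Then Y → Y · (1 + 0.52)^4
     ≈ Y · 5.3379

Percentage change = ((1 + 0.52)^4 − 1) × 100% ≈ 433.8%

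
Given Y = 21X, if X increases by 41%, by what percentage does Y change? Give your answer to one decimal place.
41.0%

For Y = 21X:
If X → X(1 + 0.41)
Then Y → Y · (1 + 0.41)^1
     = Y · 1.4100

Percentage change = ((1 + 0.41)^1 − 1) × 100% = 41.0%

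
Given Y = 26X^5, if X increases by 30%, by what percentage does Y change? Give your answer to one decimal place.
271.3%

For Y = 26X^5:
If X → X(1 + 0.3)
Then Y → Y · (1 + 0.3)^5
     ≈ Y · 3.7129

Percentage change = ((1 + 0.3)^5 − 1) × 100% ≈ 271.3%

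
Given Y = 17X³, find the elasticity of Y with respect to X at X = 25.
Elasticity = 3

Elasticity = (dY/dX) · (X/Y)

dY/dX = 51·X²
At X = 25: dY/dX = 31875, Y = 265625

Elasticity = 31875 · (25 / 265625) = 3

Interpretation: for a small percentage change in X, the percentage change in Y is approximately 3.00 times as large.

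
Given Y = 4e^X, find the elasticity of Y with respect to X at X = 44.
Elasticity = 44

Elasticity = (dY/dX) · (X/Y)

dY/dX = 4·e^X
At X = 44: dY/dX = 4·e^44, Y = 4·e^44

Elasticity = (4·e^44) · (44 / (4·e^44)) = 44

Interpretation: for a small percentage change in X, the percentage change in Y is approximately 44.00 times as large.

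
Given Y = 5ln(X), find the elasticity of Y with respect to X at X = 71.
Elasticity = 1/ln(71) ≈ 0.2346

Elasticity = (dY/dX) · (X/Y)

dY/dX = 5/X
At X = 71: dY/dX = 5/71, Y = 5·ln(71)

Elasticity = (5/71) · (71 / (5·ln(71))) = 1/ln(71) ≈ 0.2346

Interpretation: for a small percentage change in X, the percentage change in Y is approximately 0.23 times as large.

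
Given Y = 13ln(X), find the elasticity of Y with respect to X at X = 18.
Elasticity = 1/ln(18) ≈ 0.3460

Elasticity = (dY/dX) · (X/Y)

dY/dX = 13/X
At X = 18: dY/dX = 13/18, Y = 13·ln(18)

Elasticity = (13/18) · (18 / (13·ln(18))) = 1/ln(18) ≈ 0.3460

Interpretation: for a small percentage change in X, the percentage change in Y is approximately 0.35 times as large.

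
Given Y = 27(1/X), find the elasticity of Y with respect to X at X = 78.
Elasticity = -1

Elasticity = (dY/dX) · (X/Y)

dY/dX = -27/X²
At X = 78: dY/dX = -3/676, Y = 9/26

Elasticity = (-3/676) · (78 / (9/26)) = -1

Interpretation: for a small percentage change in X, the percentage change in Y is approximately -1.00 times as large.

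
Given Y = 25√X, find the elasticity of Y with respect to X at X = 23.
Elasticity = 1/2

Elasticity = (dY/dX) · (X/Y)

dY/dX = 25/(2·√X)
At X = 23: dY/dX = 25·√23/46, Y = 25·√23

Elasticity = (25·√23/46) · (23 / (25·√23)) = 1/2

Interpretation: for a small percentage change in X, the percentage change in Y is approximately 0.50 times as large.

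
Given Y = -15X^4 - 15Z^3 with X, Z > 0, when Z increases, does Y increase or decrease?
Y decreases

Taking the partial derivative:
∂Y/∂Z = -45Z^2

∂Y/∂Z = -45Z^2 < 0 (assuming positive values)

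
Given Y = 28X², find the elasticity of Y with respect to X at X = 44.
Elasticity = 2

Elasticity = (dY/dX) · (X/Y)

dY/dX = 56·X
At X = 44: dY/dX = 2464, Y = 54208

Elasticity = 2464 · (44 / 54208) = 2

Interpretation: for a small percentage change in X, the percentage change in Y is approximately 2.00 times as large.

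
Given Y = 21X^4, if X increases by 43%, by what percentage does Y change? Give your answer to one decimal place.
318.2%

For Y = 21X^4:
If X → X(1 + 0.43)
Then Y → Y · (1 + 0.43)^4
     ≈ Y · 4.1816

Percentage change = ((1 + 0.43)^4 − 1) × 100% ≈ 318.2%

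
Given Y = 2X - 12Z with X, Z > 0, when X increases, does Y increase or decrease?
Y increases

Taking the partial derivative:
∂Y/∂X = 2

∂Y/∂X = 2 > 0 (assuming positive values)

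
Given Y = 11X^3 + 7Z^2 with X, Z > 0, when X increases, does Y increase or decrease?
Y increases

Taking the partial derivative:
∂Y/∂X = 33X^2

∂Y/∂X = 33X^2 > 0 (assuming positive values)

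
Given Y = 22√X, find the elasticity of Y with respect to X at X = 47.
Elasticity = 1/2

Elasticity = (dY/dX) · (X/Y)

dY/dX = 11/√X
At X = 47: dY/dX = 11·√47/47, Y = 22·√47

Elasticity = (11·√47/47) · (47 / (22·√47)) = 1/2

Interpretation: for a small percentage change in X, the percentage change in Y is approximately 0.50 times as large.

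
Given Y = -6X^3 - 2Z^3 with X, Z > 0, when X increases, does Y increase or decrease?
Y decreases

Taking the partial derivative:
∂Y/∂X = -18X^2

∂Y/∂X = -18X^2 < 0 (assuming positive values)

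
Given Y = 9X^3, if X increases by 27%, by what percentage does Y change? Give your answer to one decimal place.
104.8%

For Y = 9X^3:
If X → X(1 + 0.27)
Then Y → Y · (1 + 0.27)^3
     ≈ Y · 2.0484

Percentage change = ((1 + 0.27)^3 − 1) × 100% ≈ 104.8%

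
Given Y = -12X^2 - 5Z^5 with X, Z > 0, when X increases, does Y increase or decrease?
Y decreases

Taking the partial derivative:
∂Y/∂X = -24X

∂Y/∂X = -24X < 0 (assuming positive values)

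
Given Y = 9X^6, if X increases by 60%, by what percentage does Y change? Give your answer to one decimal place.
1577.7%

For Y = 9X^6:
If X → X(1 + 0.6)
Then Y → Y · (1 + 0.6)^6
     ≈ Y · 16.7772

Percentage change = ((1 + 0.6)^6 − 1) × 100% ≈ 1577.7%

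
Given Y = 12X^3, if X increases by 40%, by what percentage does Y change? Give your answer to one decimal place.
174.4%

For Y = 12X^3:
If X → X(1 + 0.4)
Then Y → Y · (1 + 0.4)^3
     = Y · 2.7440

Percentage change = ((1 + 0.4)^3 − 1) × 100% = 174.4%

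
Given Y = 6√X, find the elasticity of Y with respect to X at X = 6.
Elasticity = 1/2

Elasticity = (dY/dX) · (X/Y)

dY/dX = 3/√X
At X = 6: dY/dX = √6/2, Y = 6·√6

Elasticity = (√6/2) · (6 / (6·√6)) = 1/2

Interpretation: for a small percentage change in X, the percentage change in Y is approximately 0.50 times as large.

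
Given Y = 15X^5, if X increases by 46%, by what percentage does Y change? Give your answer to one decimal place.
563.4%

For Y = 15X^5:
If X → X(1 + 0.46)
Then Y → Y · (1 + 0.46)^5
     ≈ Y · 6.6338

Percentage change = ((1 + 0.46)^5 − 1) × 100% ≈ 563.4%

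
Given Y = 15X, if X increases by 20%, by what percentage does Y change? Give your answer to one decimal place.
20.0%

For Y = 15X:
If X → X(1 + 0.2)
Then Y → Y · (1 + 0.2)^1
     = Y · 1.2000

Percentage change = ((1 + 0.2)^1 − 1) × 100% = 20.0%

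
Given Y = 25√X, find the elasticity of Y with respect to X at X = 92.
Elasticity = 1/2

Elasticity = (dY/dX) · (X/Y)

dY/dX = 25/(2·√X)
At X = 92: dY/dX = 25·√23/92, Y = 50·√23

Elasticity = (25·√23/92) · (92 / (50·√23)) = 1/2

Interpretation: for a small percentage change in X, the percentage change in Y is approximately 0.50 times as large.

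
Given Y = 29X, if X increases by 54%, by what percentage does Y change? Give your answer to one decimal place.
54.0%

For Y = 29X:
If X → X(1 + 0.54)
Then Y → Y · (1 + 0.54)^1
     = Y · 1.5400

Percentage change = ((1 + 0.54)^1 − 1) × 100% = 54.0%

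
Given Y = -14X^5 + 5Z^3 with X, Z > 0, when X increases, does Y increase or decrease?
Y decreases

Taking the partial derivative:
∂Y/∂X = -70X^4

∂Y/∂X = -70X^4 < 0 (assuming positive values)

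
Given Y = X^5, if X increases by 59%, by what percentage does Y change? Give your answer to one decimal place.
916.2%

For Y = X^5:
If X → X(1 + 0.59)
Then Y → Y · (1 + 0.59)^5
     ≈ Y · 10.1622

Percentage change = ((1 + 0.59)^5 − 1) × 100% ≈ 916.2%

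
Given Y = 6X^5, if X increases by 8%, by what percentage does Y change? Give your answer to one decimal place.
46.9%

For Y = 6X^5:
If X → X(1 + 0.08)
Then Y → Y · (1 + 0.08)^5
     ≈ Y · 1.4693

Percentage change = ((1 + 0.08)^5 − 1) × 100% ≈ 46.9%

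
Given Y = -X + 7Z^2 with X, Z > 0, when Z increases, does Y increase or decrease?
Y increases

Taking the partial derivative:
∂Y/∂Z = 14Z

∂Y/∂Z = 14Z > 0 (assuming positive values)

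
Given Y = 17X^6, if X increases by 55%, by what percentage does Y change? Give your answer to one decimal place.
1286.7%

For Y = 17X^6:
If X → X(1 + 0.55)
Then Y → Y · (1 + 0.55)^6
     ≈ Y · 13.8672

Percentage change = ((1 + 0.55)^6 − 1) × 100% ≈ 1286.7%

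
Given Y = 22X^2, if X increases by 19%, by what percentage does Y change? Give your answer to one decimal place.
41.6%

For Y = 22X^2:
If X → X(1 + 0.19)
Then Y → Y · (1 + 0.19)^2
     = Y · 1.4161

Percentage change = ((1 + 0.19)^2 − 1) × 100% ≈ 41.6%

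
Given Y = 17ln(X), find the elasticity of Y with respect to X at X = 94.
Elasticity = 1/ln(94) ≈ 0.2201

Elasticity = (dY/dX) · (X/Y)

dY/dX = 17/X
At X = 94: dY/dX = 17/94, Y = 17·ln(94)

Elasticity = (17/94) · (94 / (17·ln(94))) = 1/ln(94) ≈ 0.2201

Interpretation: for a small percentage change in X, the percentage change in Y is approximately 0.22 times as large.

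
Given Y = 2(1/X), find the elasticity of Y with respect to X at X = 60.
Elasticity = -1

Elasticity = (dY/dX) · (X/Y)

dY/dX = -2/X²
At X = 60: dY/dX = -1/1800, Y = 1/30

Elasticity = (-1/1800) · (60 / (1/30)) = -1

Interpretation: for a small percentage change in X, the percentage change in Y is approximately -1.00 times as large.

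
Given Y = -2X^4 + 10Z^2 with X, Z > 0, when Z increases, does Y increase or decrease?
Y increases

Taking the partial derivative:
∂Y/∂Z = 20Z

∂Y/∂Z = 20Z > 0 (assuming positive values)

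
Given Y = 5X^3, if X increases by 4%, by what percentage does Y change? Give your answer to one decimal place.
12.5%

For Y = 5X^3:
If X → X(1 + 0.04)
Then Y → Y · (1 + 0.04)^3
     ≈ Y · 1.1249

Percentage change = ((1 + 0.04)^3 − 1) × 100% ≈ 12.5%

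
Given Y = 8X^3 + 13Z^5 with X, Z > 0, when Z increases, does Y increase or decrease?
Y increases

Taking the partial derivative:
∂Y/∂Z = 65Z^4

∂Y/∂Z = 65Z^4 > 0 (assuming positive values)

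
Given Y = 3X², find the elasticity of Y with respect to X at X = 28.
Elasticity = 2

Elasticity = (dY/dX) · (X/Y)

dY/dX = 6·X
At X = 28: dY/dX = 168, Y = 2352

Elasticity = 168 · (28 / 2352) = 2

Interpretation: for a small percentage change in X, the percentage change in Y is approximately 2.00 times as large.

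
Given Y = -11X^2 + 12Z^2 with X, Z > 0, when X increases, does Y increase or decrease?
Y decreases

Taking the partial derivative:
∂Y/∂X = -22X

∂Y/∂X = -22X < 0 (assuming positive values)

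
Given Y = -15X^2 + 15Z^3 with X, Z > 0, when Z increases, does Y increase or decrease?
Y increases

Taking the partial derivative:
∂Y/∂Z = 45Z^2

∂Y/∂Z = 45Z^2 > 0 (assuming positive values)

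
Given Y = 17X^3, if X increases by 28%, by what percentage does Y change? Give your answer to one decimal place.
109.7%

For Y = 17X^3:
If X → X(1 + 0.28)
Then Y → Y · (1 + 0.28)^3
     ≈ Y · 2.0972

Percentage change = ((1 + 0.28)^3 − 1) × 100% ≈ 109.7%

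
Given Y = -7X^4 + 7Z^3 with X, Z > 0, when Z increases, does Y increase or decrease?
Y increases

Taking the partial derivative:
∂Y/∂Z = 21Z^2

∂Y/∂Z = 21Z^2 > 0 (assuming positive values)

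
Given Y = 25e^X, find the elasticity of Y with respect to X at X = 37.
Elasticity = 37

Elasticity = (dY/dX) · (X/Y)

dY/dX = 25·e^X
At X = 37: dY/dX = 25·e^37, Y = 25·e^37

Elasticity = (25·e^37) · (37 / (25·e^37)) = 37

Interpretation: for a small percentage change in X, the percentage change in Y is approximately 37.00 times as large.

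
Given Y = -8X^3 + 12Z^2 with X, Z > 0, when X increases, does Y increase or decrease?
Y decreases

Taking the partial derivative:
∂Y/∂X = -24X^2

∂Y/∂X = -24X^2 < 0 (assuming positive values)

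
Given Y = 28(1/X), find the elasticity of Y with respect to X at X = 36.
Elasticity = -1

Elasticity = (dY/dX) · (X/Y)

dY/dX = -28/X²
At X = 36: dY/dX = -7/324, Y = 7/9

Elasticity = (-7/324) · (36 / (7/9)) = -1

Interpretation: for a small percentage change in X, the percentage change in Y is approximately -1.00 times as large.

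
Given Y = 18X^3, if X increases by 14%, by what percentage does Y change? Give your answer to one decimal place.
48.2%

For Y = 18X^3:
If X → X(1 + 0.14)
Then Y → Y · (1 + 0.14)^3
     ≈ Y · 1.4815

Percentage change = ((1 + 0.14)^3 − 1) × 100% ≈ 48.2%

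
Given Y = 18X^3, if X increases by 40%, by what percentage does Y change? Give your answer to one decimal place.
174.4%

For Y = 18X^3:
If X → X(1 + 0.4)
Then Y → Y · (1 + 0.4)^3
     = Y · 2.7440

Percentage change = ((1 + 0.4)^3 − 1) × 100% = 174.4%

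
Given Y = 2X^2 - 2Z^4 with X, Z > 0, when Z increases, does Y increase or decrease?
Y decreases

Taking the partial derivative:
∂Y/∂Z = -8Z^3

∂Y/∂Z = -8Z^3 < 0 (assuming positive values)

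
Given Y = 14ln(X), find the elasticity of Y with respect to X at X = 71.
Elasticity = 1/ln(71) ≈ 0.2346

Elasticity = (dY/dX) · (X/Y)

dY/dX = 14/X
At X = 71: dY/dX = 14/71, Y = 14·ln(71)

Elasticity = (14/71) · (71 / (14·ln(71))) = 1/ln(71) ≈ 0.2346

Interpretation: for a small percentage change in X, the percentage change in Y is approximately 0.23 times as large.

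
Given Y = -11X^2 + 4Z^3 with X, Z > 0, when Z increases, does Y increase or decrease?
Y increases

Taking the partial derivative:
∂Y/∂Z = 12Z^2

∂Y/∂Z = 12Z^2 > 0 (assuming positive values)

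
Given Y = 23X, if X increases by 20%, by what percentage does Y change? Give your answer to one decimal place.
20.0%

For Y = 23X:
If X → X(1 + 0.2)
Then Y → Y · (1 + 0.2)^1
     = Y · 1.2000

Percentage change = ((1 + 0.2)^1 − 1) × 100% = 20.0%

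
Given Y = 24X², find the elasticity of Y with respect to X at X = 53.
Elasticity = 2

Elasticity = (dY/dX) · (X/Y)

dY/dX = 48·X
At X = 53: dY/dX = 2544, Y = 67416

Elasticity = 2544 · (53 / 67416) = 2

Interpretation: for a small percentage change in X, the percentage change in Y is approximately 2.00 times as large.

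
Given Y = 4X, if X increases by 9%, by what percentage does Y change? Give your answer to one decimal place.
9.0%

For Y = 4X:
If X → X(1 + 0.09)
Then Y → Y · (1 + 0.09)^1
     = Y · 1.0900

Percentage change = ((1 + 0.09)^1 − 1) × 100% = 9.0%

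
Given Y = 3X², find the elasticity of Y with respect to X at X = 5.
Elasticity = 2

Elasticity = (dY/dX) · (X/Y)

dY/dX = 6·X
At X = 5: dY/dX = 30, Y = 75

Elasticity = 30 · (5 / 75) = 2

Interpretation: for a small percentage change in X, the percentage change in Y is approximately 2.00 times as large.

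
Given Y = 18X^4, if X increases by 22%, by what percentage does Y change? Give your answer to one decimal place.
121.5%

For Y = 18X^4:
If X → X(1 + 0.22)
Then Y → Y · (1 + 0.22)^4
     ≈ Y · 2.2153

Percentage change = ((1 + 0.22)^4 − 1) × 100% ≈ 121.5%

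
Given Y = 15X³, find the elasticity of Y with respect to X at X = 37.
Elasticity = 3

Elasticity = (dY/dX) · (X/Y)

dY/dX = 45·X²
At X = 37: dY/dX = 61605, Y = 759795

Elasticity = 61605 · (37 / 759795) = 3

Interpretation: for a small percentage change in X, the percentage change in Y is approximately 3.00 times as large.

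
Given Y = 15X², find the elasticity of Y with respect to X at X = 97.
Elasticity = 2

Elasticity = (dY/dX) · (X/Y)

dY/dX = 30·X
At X = 97: dY/dX = 2910, Y = 141135

Elasticity = 2910 · (97 / 141135) = 2

Interpretation: for a small percentage change in X, the percentage change in Y is approximately 2.00 times as large.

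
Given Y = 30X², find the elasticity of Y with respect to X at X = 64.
Elasticity = 2

Elasticity = (dY/dX) · (X/Y)

dY/dX = 60·X
At X = 64: dY/dX = 3840, Y = 122880

Elasticity = 3840 · (64 / 122880) = 2

Interpretation: for a small percentage change in X, the percentage change in Y is approximately 2.00 times as large.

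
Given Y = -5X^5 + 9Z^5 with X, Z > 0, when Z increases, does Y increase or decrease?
Y increases

Taking the partial derivative:
∂Y/∂Z = 45Z^4

∂Y/∂Z = 45Z^4 > 0 (assuming positive values)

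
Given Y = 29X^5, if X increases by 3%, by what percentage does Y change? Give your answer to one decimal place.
15.9%

For Y = 29X^5:
If X → X(1 + 0.03)
Then Y → Y · (1 + 0.03)^5
     ≈ Y · 1.1593

Percentage change = ((1 + 0.03)^5 − 1) × 100% ≈ 15.9%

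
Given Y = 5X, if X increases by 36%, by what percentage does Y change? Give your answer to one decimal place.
36.0%

For Y = 5X:
If X → X(1 + 0.36)
Then Y → Y · (1 + 0.36)^1
     = Y · 1.3600

Percentage change = ((1 + 0.36)^1 − 1) × 100% = 36.0%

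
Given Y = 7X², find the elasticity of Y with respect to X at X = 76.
Elasticity = 2

Elasticity = (dY/dX) · (X/Y)

dY/dX = 14·X
At X = 76: dY/dX = 1064, Y = 40432

Elasticity = 1064 · (76 / 40432) = 2

Interpretation: for a small percentage change in X, the percentage change in Y is approximately 2.00 times as large.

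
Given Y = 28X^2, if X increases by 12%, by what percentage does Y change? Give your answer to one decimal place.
25.4%

For Y = 28X^2:
If X → X(1 + 0.12)
Then Y → Y · (1 + 0.12)^2
     = Y · 1.2544

Percentage change = ((1 + 0.12)^2 − 1) × 100% ≈ 25.4%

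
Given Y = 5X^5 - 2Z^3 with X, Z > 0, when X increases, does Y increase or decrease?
Y increases

Taking the partial derivative:
∂Y/∂X = 25X^4

∂Y/∂X = 25X^4 > 0 (assuming positive values)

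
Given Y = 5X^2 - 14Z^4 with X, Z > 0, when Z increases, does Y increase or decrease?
Y decreases

Taking the partial derivative:
∂Y/∂Z = -56Z^3

∂Y/∂Z = -56Z^3 < 0 (assuming positive values)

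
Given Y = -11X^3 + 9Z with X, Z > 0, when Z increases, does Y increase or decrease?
Y increases

Taking the partial derivative:
∂Y/∂Z = 9

∂Y/∂Z = 9 > 0 (assuming positive values)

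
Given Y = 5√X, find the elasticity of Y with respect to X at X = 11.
Elasticity = 1/2

Elasticity = (dY/dX) · (X/Y)

dY/dX = 5/(2·√X)
At X = 11: dY/dX = 5·√11/22, Y = 5·√11

Elasticity = (5·√11/22) · (11 / (5·√11)) = 1/2

Interpretation: for a small percentage change in X, the percentage change in Y is approximately 0.50 times as large.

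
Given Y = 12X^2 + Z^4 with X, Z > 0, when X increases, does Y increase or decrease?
Y increases

Taking the partial derivative:
∂Y/∂X = 24X

∂Y/∂X = 24X > 0 (assuming positive values)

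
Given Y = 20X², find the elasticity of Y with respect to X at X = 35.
Elasticity = 2

Elasticity = (dY/dX) · (X/Y)

dY/dX = 40·X
At X = 35: dY/dX = 1400, Y = 24500

Elasticity = 1400 · (35 / 24500) = 2

Interpretation: for a small percentage change in X, the percentage change in Y is approximately 2.00 times as large.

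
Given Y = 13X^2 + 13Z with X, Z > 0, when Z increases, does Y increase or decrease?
Y increases

Taking the partial derivative:
∂Y/∂Z = 13

∂Y/∂Z = 13 > 0 (assuming positive values)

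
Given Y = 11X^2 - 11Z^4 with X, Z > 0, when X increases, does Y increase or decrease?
Y increases

Taking the partial derivative:
∂Y/∂X = 22X

∂Y/∂X = 22X > 0 (assuming positive values)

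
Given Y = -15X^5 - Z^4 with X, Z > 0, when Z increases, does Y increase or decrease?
Y decreases

Taking the partial derivative:
∂Y/∂Z = -4Z^3

∂Y/∂Z = -4Z^3 < 0 (assuming positive values)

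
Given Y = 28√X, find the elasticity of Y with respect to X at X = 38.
Elasticity = 1/2

Elasticity = (dY/dX) · (X/Y)

dY/dX = 14/√X
At X = 38: dY/dX = 7·√38/19, Y = 28·√38

Elasticity = (7·√38/19) · (38 / (28·√38)) = 1/2

Interpretation: for a small percentage change in X, the percentage change in Y is approximately 0.50 times as large.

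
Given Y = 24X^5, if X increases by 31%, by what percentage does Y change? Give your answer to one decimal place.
285.8%

For Y = 24X^5:
If X → X(1 + 0.31)
Then Y → Y · (1 + 0.31)^5
     ≈ Y · 3.8579

Percentage change = ((1 + 0.31)^5 − 1) × 100% ≈ 285.8%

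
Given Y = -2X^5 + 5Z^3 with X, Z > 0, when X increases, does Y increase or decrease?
Y decreases

Taking the partial derivative:
∂Y/∂X = -10X^4

∂Y/∂X = -10X^4 < 0 (assuming positive values)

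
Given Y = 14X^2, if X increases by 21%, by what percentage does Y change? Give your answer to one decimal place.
46.4%

For Y = 14X^2:
If X → X(1 + 0.21)
Then Y → Y · (1 + 0.21)^2
     = Y · 1.4641

Percentage change = ((1 + 0.21)^2 − 1) × 100% ≈ 46.4%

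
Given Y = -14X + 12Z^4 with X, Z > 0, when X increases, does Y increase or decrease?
Y decreases

Taking the partial derivative:
∂Y/∂X = -14

∂Y/∂X = -14 < 0 (assuming positive values)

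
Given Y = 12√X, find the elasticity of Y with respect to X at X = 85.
Elasticity = 1/2

Elasticity = (dY/dX) · (X/Y)

dY/dX = 6/√X
At X = 85: dY/dX = 6·√85/85, Y = 12·√85

Elasticity = (6·√85/85) · (85 / (12·√85)) = 1/2

Interpretation: for a small percentage change in X, the percentage change in Y is approximately 0.50 times as large.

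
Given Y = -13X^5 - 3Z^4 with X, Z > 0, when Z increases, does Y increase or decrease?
Y decreases

Taking the partial derivative:
∂Y/∂Z = -12Z^3

∂Y/∂Z = -12Z^3 < 0 (assuming positive values)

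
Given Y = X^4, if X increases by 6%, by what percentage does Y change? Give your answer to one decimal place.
26.2%

For Y = X^4:
If X → X(1 + 0.06)
Then Y → Y · (1 + 0.06)^4
     ≈ Y · 1.2625

Percentage change = ((1 + 0.06)^4 − 1) × 100% ≈ 26.2%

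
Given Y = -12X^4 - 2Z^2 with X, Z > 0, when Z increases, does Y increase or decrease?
Y decreases

Taking the partial derivative:
∂Y/∂Z = -4Z

∂Y/∂Z = -4Z < 0 (assuming positive values)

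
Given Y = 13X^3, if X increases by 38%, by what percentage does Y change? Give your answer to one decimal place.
162.8%

For Y = 13X^3:
If X → X(1 + 0.38)
Then Y → Y · (1 + 0.38)^3
     ≈ Y · 2.6281

Percentage change = ((1 + 0.38)^3 − 1) × 100% ≈ 162.8%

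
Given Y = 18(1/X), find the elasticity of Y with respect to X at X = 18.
Elasticity = -1

Elasticity = (dY/dX) · (X/Y)

dY/dX = -18/X²
At X = 18: dY/dX = -1/18, Y = 1

Elasticity = (-1/18) · (18 / 1) = -1

Interpretation: for a small percentage change in X, the percentage change in Y is approximately -1.00 times as large.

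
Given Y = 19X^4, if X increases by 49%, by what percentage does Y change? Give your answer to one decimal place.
392.9%

For Y = 19X^4:
If X → X(1 + 0.49)
Then Y → Y · (1 + 0.49)^4
     ≈ Y · 4.9288

Percentage change = ((1 + 0.49)^4 − 1) × 100% ≈ 392.9%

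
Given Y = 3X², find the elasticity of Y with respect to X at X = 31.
Elasticity = 2

Elasticity = (dY/dX) · (X/Y)

dY/dX = 6·X
At X = 31: dY/dX = 186, Y = 2883

Elasticity = 186 · (31 / 2883) = 2

Interpretation: for a small percentage change in X, the percentage change in Y is approximately 2.00 times as large.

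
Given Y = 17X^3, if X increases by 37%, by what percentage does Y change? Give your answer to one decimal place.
157.1%

For Y = 17X^3:
If X → X(1 + 0.37)
Then Y → Y · (1 + 0.37)^3
     ≈ Y · 2.5714

Percentage change = ((1 + 0.37)^3 − 1) × 100% ≈ 157.1%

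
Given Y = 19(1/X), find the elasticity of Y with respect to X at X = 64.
Elasticity = -1

Elasticity = (dY/dX) · (X/Y)

dY/dX = -19/X²
At X = 64: dY/dX = -19/4096, Y = 19/64

Elasticity = (-19/4096) · (64 / (19/64)) = -1

Interpretation: for a small percentage change in X, the percentage change in Y is approximately -1.00 times as large.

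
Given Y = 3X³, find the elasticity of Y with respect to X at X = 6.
Elasticity = 3

Elasticity = (dY/dX) · (X/Y)

dY/dX = 9·X²
At X = 6: dY/dX = 324, Y = 648

Elasticity = 324 · (6 / 648) = 3

Interpretation: for a small percentage change in X, the percentage change in Y is approximately 3.00 times as large.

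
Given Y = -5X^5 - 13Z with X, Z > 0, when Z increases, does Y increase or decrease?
Y decreases

Taking the partial derivative:
∂Y/∂Z = -13

∂Y/∂Z = -13 < 0 (assuming positive values)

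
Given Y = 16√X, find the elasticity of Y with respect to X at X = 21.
Elasticity = 1/2

Elasticity = (dY/dX) · (X/Y)

dY/dX = 8/√X
At X = 21: dY/dX = 8·√21/21, Y = 16·√21

Elasticity = (8·√21/21) · (21 / (16·√21)) = 1/2

Interpretation: for a small percentage change in X, the percentage change in Y is approximately 0.50 times as large.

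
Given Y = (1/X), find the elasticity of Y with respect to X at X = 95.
Elasticity = -1

Elasticity = (dY/dX) · (X/Y)

dY/dX = -1/X²
At X = 95: dY/dX = -1/9025, Y = 1/95

Elasticity = (-1/9025) · (95 / (1/95)) = -1

Interpretation: for a small percentage change in X, the percentage change in Y is approximately -1.00 times as large.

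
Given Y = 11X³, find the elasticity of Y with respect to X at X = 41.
Elasticity = 3

Elasticity = (dY/dX) · (X/Y)

dY/dX = 33·X²
At X = 41: dY/dX = 55473, Y = 758131

Elasticity = 55473 · (41 / 758131) = 3

Interpretation: for a small percentage change in X, the percentage change in Y is approximately 3.00 times as large.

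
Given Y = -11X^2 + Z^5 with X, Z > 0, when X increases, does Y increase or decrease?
Y decreases

Taking the partial derivative:
∂Y/∂X = -22X

∂Y/∂X = -22X < 0 (assuming positive values)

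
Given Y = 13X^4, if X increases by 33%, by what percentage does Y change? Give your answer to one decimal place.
212.9%

For Y = 13X^4:
If X → X(1 + 0.33)
Then Y → Y · (1 + 0.33)^4
     ≈ Y · 3.1290

Percentage change = ((1 + 0.33)^4 − 1) × 100% ≈ 212.9%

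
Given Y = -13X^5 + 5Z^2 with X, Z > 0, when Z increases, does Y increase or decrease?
Y increases

Taking the partial derivative:
∂Y/∂Z = 10Z

∂Y/∂Z = 10Z > 0 (assuming positive values)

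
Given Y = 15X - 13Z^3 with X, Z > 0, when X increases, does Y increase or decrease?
Y increases

Taking the partial derivative:
∂Y/∂X = 15

∂Y/∂X = 15 > 0 (assuming positive values)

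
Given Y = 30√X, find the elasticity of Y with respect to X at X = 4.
Elasticity = 1/2

Elasticity = (dY/dX) · (X/Y)

dY/dX = 15/√X
At X = 4: dY/dX = 15/2, Y = 60

Elasticity = (15/2) · (4 / 60) = 1/2

Interpretation: for a small percentage change in X, the percentage change in Y is approximately 0.50 times as large.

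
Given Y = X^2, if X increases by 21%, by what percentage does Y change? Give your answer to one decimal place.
46.4%

For Y = X^2:
If X → X(1 + 0.21)
Then Y → Y · (1 + 0.21)^2
     = Y · 1.4641

Percentage change = ((1 + 0.21)^2 − 1) × 100% ≈ 46.4%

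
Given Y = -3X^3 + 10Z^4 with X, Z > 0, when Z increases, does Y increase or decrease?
Y increases

Taking the partial derivative:
∂Y/∂Z = 40Z^3

∂Y/∂Z = 40Z^3 > 0 (assuming positive values)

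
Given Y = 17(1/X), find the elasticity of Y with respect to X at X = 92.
Elasticity = -1

Elasticity = (dY/dX) · (X/Y)

dY/dX = -17/X²
At X = 92: dY/dX = -17/8464, Y = 17/92

Elasticity = (-17/8464) · (92 / (17/92)) = -1

Interpretation: for a small percentage change in X, the percentage change in Y is approximately -1.00 times as large.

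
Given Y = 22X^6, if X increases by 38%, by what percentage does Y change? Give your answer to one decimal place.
590.7%

For Y = 22X^6:
If X → X(1 + 0.38)
Then Y → Y · (1 + 0.38)^6
     ≈ Y · 6.9068

Percentage change = ((1 + 0.38)^6 − 1) × 100% ≈ 590.7%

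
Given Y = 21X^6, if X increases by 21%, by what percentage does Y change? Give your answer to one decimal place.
213.8%

For Y = 21X^6:
If X → X(1 + 0.21)
Then Y → Y · (1 + 0.21)^6
     ≈ Y · 3.1384

Percentage change = ((1 + 0.21)^6 − 1) × 100% ≈ 213.8%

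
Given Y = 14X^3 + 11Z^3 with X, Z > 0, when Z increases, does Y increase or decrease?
Y increases

Taking the partial derivative:
∂Y/∂Z = 33Z^2

∂Y/∂Z = 33Z^2 > 0 (assuming positive values)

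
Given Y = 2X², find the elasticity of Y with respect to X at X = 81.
Elasticity = 2

Elasticity = (dY/dX) · (X/Y)

dY/dX = 4·X
At X = 81: dY/dX = 324, Y = 13122

Elasticity = 324 · (81 / 13122) = 2

Interpretation: for a small percentage change in X, the percentage change in Y is approximately 2.00 times as large.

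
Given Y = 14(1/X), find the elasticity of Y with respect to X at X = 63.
Elasticity = -1

Elasticity = (dY/dX) · (X/Y)

dY/dX = -14/X²
At X = 63: dY/dX = -2/567, Y = 2/9

Elasticity = (-2/567) · (63 / (2/9)) = -1

Interpretation: for a small percentage change in X, the percentage change in Y is approximately -1.00 times as large.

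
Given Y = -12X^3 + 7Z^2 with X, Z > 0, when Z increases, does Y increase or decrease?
Y increases

Taking the partial derivative:
∂Y/∂Z = 14Z

∂Y/∂Z = 14Z > 0 (assuming positive values)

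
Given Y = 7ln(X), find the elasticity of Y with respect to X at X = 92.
Elasticity = 1/ln(92) ≈ 0.2212

Elasticity = (dY/dX) · (X/Y)

dY/dX = 7/X
At X = 92: dY/dX = 7/92, Y = 7·ln(92)

Elasticity = (7/92) · (92 / (7·ln(92))) = 1/ln(92) ≈ 0.2212

Interpretation: for a small percentage change in X, the percentage change in Y is approximately 0.22 times as large.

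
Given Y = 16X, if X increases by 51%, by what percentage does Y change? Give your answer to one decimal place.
51.0%

For Y = 16X:
If X → X(1 + 0.51)
Then Y → Y · (1 + 0.51)^1
     = Y · 1.5100

Percentage change = ((1 + 0.51)^1 − 1) × 100% = 51.0%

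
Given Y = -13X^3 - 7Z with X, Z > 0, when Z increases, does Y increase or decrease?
Y decreases

Taking the partial derivative:
∂Y/∂Z = -7

∂Y/∂Z = -7 < 0 (assuming positive values)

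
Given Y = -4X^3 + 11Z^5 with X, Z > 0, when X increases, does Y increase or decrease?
Y decreases

Taking the partial derivative:
∂Y/∂X = -12X^2

∂Y/∂X = -12X^2 < 0 (assuming positive values)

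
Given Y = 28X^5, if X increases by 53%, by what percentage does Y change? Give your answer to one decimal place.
738.4%

For Y = 28X^5:
If X → X(1 + 0.53)
Then Y → Y · (1 + 0.53)^5
     ≈ Y · 8.3841

Percentage change = ((1 + 0.53)^5 − 1) × 100% ≈ 738.4%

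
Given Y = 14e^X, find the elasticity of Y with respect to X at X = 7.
Elasticity = 7

Elasticity = (dY/dX) · (X/Y)

dY/dX = 14·e^X
At X = 7: dY/dX = 14·e^7, Y = 14·e^7

Elasticity = (14·e^7) · (7 / (14·e^7)) = 7

Interpretation: for a small percentage change in X, the percentage change in Y is approximately 7.00 times as large.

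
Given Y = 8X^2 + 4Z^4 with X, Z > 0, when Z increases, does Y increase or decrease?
Y increases

Taking the partial derivative:
∂Y/∂Z = 16Z^3

∂Y/∂Z = 16Z^3 > 0 (assuming positive values)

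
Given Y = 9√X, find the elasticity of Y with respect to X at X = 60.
Elasticity = 1/2

Elasticity = (dY/dX) · (X/Y)

dY/dX = 9/(2·√X)
At X = 60: dY/dX = 3·√15/20, Y = 18·√15

Elasticity = (3·√15/20) · (60 / (18·√15)) = 1/2

Interpretation: for a small percentage change in X, the percentage change in Y is approximately 0.50 times as large.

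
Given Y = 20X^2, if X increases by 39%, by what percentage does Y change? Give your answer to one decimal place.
93.2%

For Y = 20X^2:
If X → X(1 + 0.39)
Then Y → Y · (1 + 0.39)^2
     = Y · 1.9321

Percentage change = ((1 + 0.39)^2 − 1) × 100% ≈ 93.2%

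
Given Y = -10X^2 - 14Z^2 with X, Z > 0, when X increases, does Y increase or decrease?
Y decreases

Taking the partial derivative:
∂Y/∂X = -20X

∂Y/∂X = -20X < 0 (assuming positive values)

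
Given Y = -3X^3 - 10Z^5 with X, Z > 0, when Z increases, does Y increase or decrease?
Y decreases

Taking the partial derivative:
∂Y/∂Z = -50Z^4

∂Y/∂Z = -50Z^4 < 0 (assuming positive values)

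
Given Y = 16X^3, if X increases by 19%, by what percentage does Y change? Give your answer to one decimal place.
68.5%

For Y = 16X^3:
If X → X(1 + 0.19)
Then Y → Y · (1 + 0.19)^3
     ≈ Y · 1.6852

Percentage change = ((1 + 0.19)^3 − 1) × 100% ≈ 68.5%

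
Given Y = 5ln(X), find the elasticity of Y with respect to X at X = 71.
Elasticity = 1/ln(71) ≈ 0.2346

Elasticity = (dY/dX) · (X/Y)

dY/dX = 5/X
At X = 71: dY/dX = 5/71, Y = 5·ln(71)

Elasticity = (5/71) · (71 / (5·ln(71))) = 1/ln(71) ≈ 0.2346

Interpretation: for a small percentage change in X, the percentage change in Y is approximately 0.23 times as large.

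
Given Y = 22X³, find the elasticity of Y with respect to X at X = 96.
Elasticity = 3

Elasticity = (dY/dX) · (X/Y)

dY/dX = 66·X²
At X = 96: dY/dX = 608256, Y = 19464192

Elasticity = 608256 · (96 / 19464192) = 3

Interpretation: for a small percentage change in X, the percentage change in Y is approximately 3.00 times as large.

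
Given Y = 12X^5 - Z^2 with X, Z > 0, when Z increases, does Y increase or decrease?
Y decreases

Taking the partial derivative:
∂Y/∂Z = -2Z

∂Y/∂Z = -2Z < 0 (assuming positive values)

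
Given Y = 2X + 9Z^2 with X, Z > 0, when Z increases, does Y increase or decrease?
Y increases

Taking the partial derivative:
∂Y/∂Z = 18Z

∂Y/∂Z = 18Z > 0 (assuming positive values)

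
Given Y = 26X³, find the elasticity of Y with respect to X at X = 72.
Elasticity = 3

Elasticity = (dY/dX) · (X/Y)

dY/dX = 78·X²
At X = 72: dY/dX = 404352, Y = 9704448

Elasticity = 404352 · (72 / 9704448) = 3

Interpretation: for a small percentage change in X, the percentage change in Y is approximately 3.00 times as large.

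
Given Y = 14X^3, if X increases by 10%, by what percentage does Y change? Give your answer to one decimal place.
33.1%

For Y = 14X^3:
If X → X(1 + 0.1)
Then Y → Y · (1 + 0.1)^3
     = Y · 1.3310

Percentage change = ((1 + 0.1)^3 − 1) × 100% = 33.1%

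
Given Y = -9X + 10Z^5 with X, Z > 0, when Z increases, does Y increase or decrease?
Y increases

Taking the partial derivative:
∂Y/∂Z = 50Z^4

∂Y/∂Z = 50Z^4 > 0 (assuming positive values)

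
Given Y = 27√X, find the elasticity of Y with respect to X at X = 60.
Elasticity = 1/2

Elasticity = (dY/dX) · (X/Y)

dY/dX = 27/(2·√X)
At X = 60: dY/dX = 9·√15/20, Y = 54·√15

Elasticity = (9·√15/20) · (60 / (54·√15)) = 1/2

Interpretation: for a small percentage change in X, the percentage change in Y is approximately 0.50 times as large.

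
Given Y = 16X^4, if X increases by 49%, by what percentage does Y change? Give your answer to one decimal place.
392.9%

For Y = 16X^4:
If X → X(1 + 0.49)
Then Y → Y · (1 + 0.49)^4
     ≈ Y · 4.9288

Percentage change = ((1 + 0.49)^4 − 1) × 100% ≈ 392.9%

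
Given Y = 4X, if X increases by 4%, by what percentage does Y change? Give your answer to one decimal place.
4.0%

For Y = 4X:
If X → X(1 + 0.04)
Then Y → Y · (1 + 0.04)^1
     = Y · 1.0400

Percentage change = ((1 + 0.04)^1 − 1) × 100% = 4.0%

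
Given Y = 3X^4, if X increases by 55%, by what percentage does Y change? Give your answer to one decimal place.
477.2%

For Y = 3X^4:
If X → X(1 + 0.55)
Then Y → Y · (1 + 0.55)^4
     ≈ Y · 5.7720

Percentage change = ((1 + 0.55)^4 − 1) × 100% ≈ 477.2%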